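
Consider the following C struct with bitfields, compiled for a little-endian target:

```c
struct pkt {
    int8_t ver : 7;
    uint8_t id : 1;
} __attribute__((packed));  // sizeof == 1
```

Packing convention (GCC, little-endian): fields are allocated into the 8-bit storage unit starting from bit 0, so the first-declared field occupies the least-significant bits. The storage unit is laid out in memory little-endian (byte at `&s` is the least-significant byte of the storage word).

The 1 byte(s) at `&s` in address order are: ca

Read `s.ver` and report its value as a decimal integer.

-54

[0]=0xca (little-endian) → word 0xca
ver [0+:7] = (word>>0) & 0x7f = 74  ←
id [7+:1] = (word>>7) & 0x1 = 1
ver signed 7b, MSB=1: 74 - 128 = -54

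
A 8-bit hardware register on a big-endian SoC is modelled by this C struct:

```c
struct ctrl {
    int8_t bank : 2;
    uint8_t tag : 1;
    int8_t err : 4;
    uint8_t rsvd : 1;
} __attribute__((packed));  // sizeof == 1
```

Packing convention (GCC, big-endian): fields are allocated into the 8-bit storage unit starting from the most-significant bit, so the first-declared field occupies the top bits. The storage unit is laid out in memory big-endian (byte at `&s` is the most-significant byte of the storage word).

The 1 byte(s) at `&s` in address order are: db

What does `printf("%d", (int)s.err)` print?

-3

[0]=0xdb (big-endian) → word 0xdb
bank [6+:2] = (word>>6) & 0x3 = 3
tag [5+:1] = (word>>5) & 0x1 = 0
err [1+:4] = (word>>1) & 0xf = 13  ←
rsvd [0+:1] = (word>>0) & 0x1 = 1
err signed 4b, MSB=1: 13 - 16 = -3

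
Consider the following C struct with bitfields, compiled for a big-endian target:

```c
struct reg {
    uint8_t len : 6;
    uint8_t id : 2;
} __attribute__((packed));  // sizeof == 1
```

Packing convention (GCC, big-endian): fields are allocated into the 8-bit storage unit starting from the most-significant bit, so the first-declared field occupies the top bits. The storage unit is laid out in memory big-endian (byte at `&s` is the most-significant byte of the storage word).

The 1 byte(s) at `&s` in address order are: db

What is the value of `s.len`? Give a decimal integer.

[0]=0xdb (big-endian) → word 0xdb
len:6 @ bit 2 → (0xdb>>2)&0x3f = 0x36  ←
id:2 @ bit 0 → (0xdb>>0)&0x3 = 0x3

54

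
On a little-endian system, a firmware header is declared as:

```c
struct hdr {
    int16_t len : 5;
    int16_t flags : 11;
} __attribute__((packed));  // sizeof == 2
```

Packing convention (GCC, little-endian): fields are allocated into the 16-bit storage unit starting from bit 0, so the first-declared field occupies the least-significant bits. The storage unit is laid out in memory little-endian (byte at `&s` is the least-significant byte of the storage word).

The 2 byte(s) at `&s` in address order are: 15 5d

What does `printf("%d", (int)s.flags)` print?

744

[0]=0x15 [1]=0x5d (little-endian) → word 0x5d15
len [0+:5] = (word>>0) & 0x1f = 21
flags [5+:11] = (word>>5) & 0x7ff = 744  ←
flags signed 11b, MSB=0: value = 744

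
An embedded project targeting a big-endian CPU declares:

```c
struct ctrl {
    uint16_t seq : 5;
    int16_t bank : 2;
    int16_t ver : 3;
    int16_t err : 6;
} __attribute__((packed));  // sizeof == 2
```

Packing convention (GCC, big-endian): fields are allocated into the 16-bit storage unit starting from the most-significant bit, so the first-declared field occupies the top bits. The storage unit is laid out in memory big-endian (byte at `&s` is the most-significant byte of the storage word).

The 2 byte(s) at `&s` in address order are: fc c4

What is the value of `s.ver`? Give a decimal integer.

3

[0]=0xfc [1]=0xc4 (big-endian) → word 0xfcc4
seq [11+:5] = (word>>11) & 0x1f = 31
bank [9+:2] = (word>>9) & 0x3 = 2
ver [6+:3] = (word>>6) & 0x7 = 3  ←
err [0+:6] = (word>>0) & 0x3f = 4
ver signed 3b, MSB=0: value = 3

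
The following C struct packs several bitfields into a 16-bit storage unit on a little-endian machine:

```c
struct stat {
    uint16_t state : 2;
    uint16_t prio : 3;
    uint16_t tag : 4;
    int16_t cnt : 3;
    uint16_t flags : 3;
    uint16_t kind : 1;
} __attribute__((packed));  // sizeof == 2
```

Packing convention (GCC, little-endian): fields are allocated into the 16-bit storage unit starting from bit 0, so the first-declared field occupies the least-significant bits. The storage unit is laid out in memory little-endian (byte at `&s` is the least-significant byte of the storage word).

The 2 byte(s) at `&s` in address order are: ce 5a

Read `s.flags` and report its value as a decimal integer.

5

[0]=0xce [1]=0x5a (little-endian) → word 0x5ace
state [0+:2] = (word>>0) & 0x3 = 2
prio [2+:3] = (word>>2) & 0x7 = 3
tag [5+:4] = (word>>5) & 0xf = 6
cnt [9+:3] = (word>>9) & 0x7 = 5
flags [12+:3] = (word>>12) & 0x7 = 5  ←
kind [15+:1] = (word>>15) & 0x1 = 0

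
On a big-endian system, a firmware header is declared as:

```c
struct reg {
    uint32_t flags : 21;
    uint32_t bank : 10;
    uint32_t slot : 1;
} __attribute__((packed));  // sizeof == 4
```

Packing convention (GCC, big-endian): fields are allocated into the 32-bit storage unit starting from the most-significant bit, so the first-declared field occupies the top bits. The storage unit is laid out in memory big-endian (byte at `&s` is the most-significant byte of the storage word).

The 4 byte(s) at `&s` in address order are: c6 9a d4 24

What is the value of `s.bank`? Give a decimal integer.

[0]=0xc6 [1]=0x9a [2]=0xd4 [3]=0x24 (big-endian) → word 0xc69ad424
flags:21 @ bit 11 → (0xc69ad424>>11)&0x1fffff = 0x18d35a
bank:10 @ bit 1 → (0xc69ad424>>1)&0x3ff = 0x212  ←
slot:1 @ bit 0 → (0xc69ad424>>0)&0x1 = 0x0

530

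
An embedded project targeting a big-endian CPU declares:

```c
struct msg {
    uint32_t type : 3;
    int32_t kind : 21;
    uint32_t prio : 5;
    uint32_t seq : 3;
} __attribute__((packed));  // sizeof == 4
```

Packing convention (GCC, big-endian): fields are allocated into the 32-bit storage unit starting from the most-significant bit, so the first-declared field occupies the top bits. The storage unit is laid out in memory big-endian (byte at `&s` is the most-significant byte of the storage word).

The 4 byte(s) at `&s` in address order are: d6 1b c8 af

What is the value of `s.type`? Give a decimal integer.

6

[0]=0xd6 [1]=0x1b [2]=0xc8 [3]=0xaf (big-endian) → word 0xd61bc8af
type:3 @ bit 29 → (0xd61bc8af>>29)&0x7 = 0x6  ←
kind:21 @ bit 8 → (0xd61bc8af>>8)&0x1fffff = 0x161bc8
prio:5 @ bit 3 → (0xd61bc8af>>3)&0x1f = 0x15
seq:3 @ bit 0 → (0xd61bc8af>>0)&0x7 = 0x7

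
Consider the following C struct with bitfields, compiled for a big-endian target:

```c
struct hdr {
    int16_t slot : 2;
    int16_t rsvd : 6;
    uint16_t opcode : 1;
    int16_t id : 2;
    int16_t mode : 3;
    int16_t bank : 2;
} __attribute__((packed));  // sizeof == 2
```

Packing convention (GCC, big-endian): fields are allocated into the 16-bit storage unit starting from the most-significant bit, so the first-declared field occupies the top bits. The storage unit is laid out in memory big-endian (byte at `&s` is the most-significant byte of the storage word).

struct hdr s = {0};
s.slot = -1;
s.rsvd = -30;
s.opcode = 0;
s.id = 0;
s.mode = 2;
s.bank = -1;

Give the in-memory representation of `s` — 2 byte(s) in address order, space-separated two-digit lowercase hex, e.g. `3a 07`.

e2 0b

slot (2b) val=-1 bits=0x3 at bit 14: 0xc000
rsvd (6b) val=-30 bits=0x22 at bit 8: 0xe200
opcode (1b) val=0 bits=0x0 at bit 7: 0xe200
id (2b) val=0 bits=0x0 at bit 5: 0xe200
mode (3b) val=2 bits=0x2 at bit 2: 0xe208
bank (2b) val=-1 bits=0x3 at bit 0: 0xe20b
word = 0xe20b → big-endian bytes:
  [0]=0xe2  [1]=0x0b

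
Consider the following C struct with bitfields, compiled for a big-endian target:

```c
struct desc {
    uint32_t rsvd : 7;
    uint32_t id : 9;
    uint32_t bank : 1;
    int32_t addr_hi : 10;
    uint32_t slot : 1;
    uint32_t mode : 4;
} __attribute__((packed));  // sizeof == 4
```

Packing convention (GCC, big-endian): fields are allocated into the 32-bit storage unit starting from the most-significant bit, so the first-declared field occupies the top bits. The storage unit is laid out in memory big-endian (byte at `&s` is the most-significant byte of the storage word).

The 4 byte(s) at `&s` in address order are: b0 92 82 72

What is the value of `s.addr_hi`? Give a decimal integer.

[0]=0xb0 [1]=0x92 [2]=0x82 [3]=0x72 (big-endian) → word 0xb0928272
rsvd [25+:7] = (word>>25) & 0x7f = 88
id [16+:9] = (word>>16) & 0x1ff = 146
bank [15+:1] = (word>>15) & 0x1 = 1
addr_hi [5+:10] = (word>>5) & 0x3ff = 19  ←
slot [4+:1] = (word>>4) & 0x1 = 1
mode [0+:4] = (word>>0) & 0xf = 2
addr_hi signed 10b, MSB=0: value = 19

19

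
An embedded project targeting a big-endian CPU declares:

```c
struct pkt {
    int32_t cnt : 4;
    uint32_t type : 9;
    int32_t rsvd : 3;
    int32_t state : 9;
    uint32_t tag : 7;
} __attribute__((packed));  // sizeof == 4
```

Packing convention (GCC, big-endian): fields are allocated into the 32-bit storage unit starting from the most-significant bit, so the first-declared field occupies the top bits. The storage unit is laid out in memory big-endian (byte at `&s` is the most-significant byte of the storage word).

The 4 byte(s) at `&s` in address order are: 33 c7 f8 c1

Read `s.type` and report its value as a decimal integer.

120

[0]=0x33 [1]=0xc7 [2]=0xf8 [3]=0xc1 (big-endian) → word 0x33c7f8c1
cnt:4 @ bit 28 → (0x33c7f8c1>>28)&0xf = 0x3
type:9 @ bit 19 → (0x33c7f8c1>>19)&0x1ff = 0x78  ←
rsvd:3 @ bit 16 → (0x33c7f8c1>>16)&0x7 = 0x7
state:9 @ bit 7 → (0x33c7f8c1>>7)&0x1ff = 0x1f1
tag:7 @ bit 0 → (0x33c7f8c1>>0)&0x7f = 0x41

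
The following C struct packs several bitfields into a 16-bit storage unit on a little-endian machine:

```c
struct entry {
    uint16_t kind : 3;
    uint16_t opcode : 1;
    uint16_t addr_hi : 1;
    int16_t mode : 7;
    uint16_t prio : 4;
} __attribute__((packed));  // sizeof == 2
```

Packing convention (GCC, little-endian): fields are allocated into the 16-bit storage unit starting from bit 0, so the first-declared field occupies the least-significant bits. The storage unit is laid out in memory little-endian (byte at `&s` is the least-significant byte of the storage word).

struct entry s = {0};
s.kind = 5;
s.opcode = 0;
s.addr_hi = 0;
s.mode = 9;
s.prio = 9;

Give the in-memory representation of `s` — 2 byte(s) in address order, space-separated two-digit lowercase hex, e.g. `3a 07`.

[0+:3] kind=5 & 0x7 = 0x5; word=0x0005
[3+:1] opcode=0 & 0x1 = 0x0; word=0x0005
[4+:1] addr_hi=0 & 0x1 = 0x0; word=0x0005
[5+:7] mode=9 & 0x7f = 0x9; word=0x0125
[12+:4] prio=9 & 0xf = 0x9; word=0x9125
word = 0x9125 → little-endian bytes:
  [0]=0x25  [1]=0x91

25 91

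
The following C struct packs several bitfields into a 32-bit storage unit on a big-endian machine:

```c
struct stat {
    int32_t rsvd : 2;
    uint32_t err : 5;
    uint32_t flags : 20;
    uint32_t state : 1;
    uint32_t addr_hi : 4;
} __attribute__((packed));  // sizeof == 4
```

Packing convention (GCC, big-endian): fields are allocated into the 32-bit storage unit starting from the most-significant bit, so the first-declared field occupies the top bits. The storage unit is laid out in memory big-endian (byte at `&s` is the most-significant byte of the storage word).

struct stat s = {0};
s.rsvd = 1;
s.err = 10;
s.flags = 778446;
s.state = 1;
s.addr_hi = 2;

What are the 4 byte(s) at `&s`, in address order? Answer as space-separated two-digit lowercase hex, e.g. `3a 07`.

55 7c 19 d2

rsvd (2b) val=1 bits=0x1 at bit 30: 0x40000000
err (5b) val=10 bits=0xa at bit 25: 0x54000000
flags (20b) val=778446 bits=0xbe0ce at bit 5: 0x557c19c0
state (1b) val=1 bits=0x1 at bit 4: 0x557c19d0
addr_hi (4b) val=2 bits=0x2 at bit 0: 0x557c19d2
word = 0x557c19d2 → big-endian bytes:
  [0]=0x55  [1]=0x7c  [2]=0x19  [3]=0xd2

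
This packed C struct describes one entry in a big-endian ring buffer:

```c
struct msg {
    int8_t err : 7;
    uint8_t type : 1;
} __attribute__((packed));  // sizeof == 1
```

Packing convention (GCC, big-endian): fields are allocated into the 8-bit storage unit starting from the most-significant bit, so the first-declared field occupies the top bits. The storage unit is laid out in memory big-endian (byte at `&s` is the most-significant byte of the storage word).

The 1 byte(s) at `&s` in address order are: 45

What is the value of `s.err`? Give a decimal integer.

[0]=0x45 (big-endian) → word 0x45
err [1+:7] = (word>>1) & 0x7f = 34  ←
type [0+:1] = (word>>0) & 0x1 = 1
err signed 7b, MSB=0: value = 34

34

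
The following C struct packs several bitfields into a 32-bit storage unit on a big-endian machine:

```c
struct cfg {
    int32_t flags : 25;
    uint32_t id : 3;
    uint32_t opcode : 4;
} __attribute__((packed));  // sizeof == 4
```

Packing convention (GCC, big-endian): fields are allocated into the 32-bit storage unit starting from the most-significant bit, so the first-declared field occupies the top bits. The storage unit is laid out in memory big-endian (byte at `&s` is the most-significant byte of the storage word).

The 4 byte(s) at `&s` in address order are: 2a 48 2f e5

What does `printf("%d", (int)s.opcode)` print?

[0]=0x2a [1]=0x48 [2]=0x2f [3]=0xe5 (big-endian) → word 0x2a482fe5
flags [7+:25] = (word>>7) & 0x1ffffff = 5541983
id [4+:3] = (word>>4) & 0x7 = 6
opcode [0+:4] = (word>>0) & 0xf = 5  ←

5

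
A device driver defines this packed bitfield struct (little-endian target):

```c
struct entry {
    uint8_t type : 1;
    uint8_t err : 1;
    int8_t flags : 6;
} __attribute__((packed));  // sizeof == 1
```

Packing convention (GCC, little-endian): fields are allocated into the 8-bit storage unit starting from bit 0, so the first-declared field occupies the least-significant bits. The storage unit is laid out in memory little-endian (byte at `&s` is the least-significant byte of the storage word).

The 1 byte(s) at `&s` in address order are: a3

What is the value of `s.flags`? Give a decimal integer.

-24

[0]=0xa3 (little-endian) → word 0xa3
type [0+:1] = (word>>0) & 0x1 = 1
err [1+:1] = (word>>1) & 0x1 = 1
flags [2+:6] = (word>>2) & 0x3f = 40  ←
flags signed 6b, MSB=1: 40 - 64 = -24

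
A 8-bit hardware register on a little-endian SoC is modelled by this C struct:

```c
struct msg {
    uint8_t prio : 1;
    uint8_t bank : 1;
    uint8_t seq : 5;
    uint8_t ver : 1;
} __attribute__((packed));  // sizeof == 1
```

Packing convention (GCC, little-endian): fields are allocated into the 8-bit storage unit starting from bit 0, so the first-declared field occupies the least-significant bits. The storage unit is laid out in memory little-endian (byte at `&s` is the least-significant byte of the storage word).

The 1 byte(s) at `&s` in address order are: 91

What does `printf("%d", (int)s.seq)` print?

4

[0]=0x91 (little-endian) → word 0x91
prio [0+:1] = (word>>0) & 0x1 = 1
bank [1+:1] = (word>>1) & 0x1 = 0
seq [2+:5] = (word>>2) & 0x1f = 4  ←
ver [7+:1] = (word>>7) & 0x1 = 1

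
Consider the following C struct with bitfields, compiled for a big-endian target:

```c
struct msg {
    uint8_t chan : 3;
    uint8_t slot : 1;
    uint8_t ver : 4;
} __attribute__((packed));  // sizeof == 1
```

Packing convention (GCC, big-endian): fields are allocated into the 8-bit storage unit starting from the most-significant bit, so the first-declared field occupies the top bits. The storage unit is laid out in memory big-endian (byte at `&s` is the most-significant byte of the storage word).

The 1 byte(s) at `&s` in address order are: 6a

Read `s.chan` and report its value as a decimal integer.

3

[0]=0x6a (big-endian) → word 0x6a
chan:3 @ bit 5 → (0x6a>>5)&0x7 = 0x3  ←
slot:1 @ bit 4 → (0x6a>>4)&0x1 = 0x0
ver:4 @ bit 0 → (0x6a>>0)&0xf = 0xa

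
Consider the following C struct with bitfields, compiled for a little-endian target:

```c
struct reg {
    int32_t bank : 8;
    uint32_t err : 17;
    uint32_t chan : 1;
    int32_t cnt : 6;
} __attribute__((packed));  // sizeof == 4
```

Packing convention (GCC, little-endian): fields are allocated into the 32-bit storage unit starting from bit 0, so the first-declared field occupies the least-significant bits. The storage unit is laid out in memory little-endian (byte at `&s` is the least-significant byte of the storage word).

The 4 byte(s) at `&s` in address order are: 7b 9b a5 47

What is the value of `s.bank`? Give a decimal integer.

[0]=0x7b [1]=0x9b [2]=0xa5 [3]=0x47 (little-endian) → word 0x47a59b7b
bank [0+:8] = (word>>0) & 0xff = 123  ←
err [8+:17] = (word>>8) & 0x1ffff = 107931
chan [25+:1] = (word>>25) & 0x1 = 1
cnt [26+:6] = (word>>26) & 0x3f = 17
bank signed 8b, MSB=0: value = 123

123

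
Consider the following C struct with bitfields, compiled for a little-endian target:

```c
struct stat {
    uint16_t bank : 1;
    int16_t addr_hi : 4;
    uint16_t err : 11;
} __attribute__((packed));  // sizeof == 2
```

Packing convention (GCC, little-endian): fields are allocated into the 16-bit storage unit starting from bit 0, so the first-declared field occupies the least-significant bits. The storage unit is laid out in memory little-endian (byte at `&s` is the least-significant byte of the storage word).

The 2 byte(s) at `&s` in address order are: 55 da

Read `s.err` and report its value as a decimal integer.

1746

[0]=0x55 [1]=0xda (little-endian) → word 0xda55
bank:1 @ bit 0 → (0xda55>>0)&0x1 = 0x1
addr_hi:4 @ bit 1 → (0xda55>>1)&0xf = 0xa
err:11 @ bit 5 → (0xda55>>5)&0x7ff = 0x6d2  ←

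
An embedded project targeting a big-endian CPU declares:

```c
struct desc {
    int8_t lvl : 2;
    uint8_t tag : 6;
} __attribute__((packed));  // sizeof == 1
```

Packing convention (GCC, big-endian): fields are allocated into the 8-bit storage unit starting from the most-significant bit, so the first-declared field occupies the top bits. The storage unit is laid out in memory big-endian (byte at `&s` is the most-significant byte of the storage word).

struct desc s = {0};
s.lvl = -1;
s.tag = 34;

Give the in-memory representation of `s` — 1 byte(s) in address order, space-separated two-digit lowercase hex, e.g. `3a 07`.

lvl (2b) val=-1 bits=0x3 at bit 6: 0xc0
tag (6b) val=34 bits=0x22 at bit 0: 0xe2
word = 0xe2 → big-endian bytes:
  [0]=0xe2

e2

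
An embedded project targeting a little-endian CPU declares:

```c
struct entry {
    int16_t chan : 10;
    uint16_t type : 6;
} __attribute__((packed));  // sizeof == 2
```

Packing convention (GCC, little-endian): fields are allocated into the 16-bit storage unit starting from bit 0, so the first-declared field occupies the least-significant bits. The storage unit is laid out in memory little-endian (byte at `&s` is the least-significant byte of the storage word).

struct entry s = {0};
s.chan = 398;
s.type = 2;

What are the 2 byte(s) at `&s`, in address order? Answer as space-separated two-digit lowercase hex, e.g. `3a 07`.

8e 09

[0+:10] chan=398 & 0x3ff = 0x18e; word=0x018e
[10+:6] type=2 & 0x3f = 0x2; word=0x098e
word = 0x098e → little-endian bytes:
  [0]=0x8e  [1]=0x09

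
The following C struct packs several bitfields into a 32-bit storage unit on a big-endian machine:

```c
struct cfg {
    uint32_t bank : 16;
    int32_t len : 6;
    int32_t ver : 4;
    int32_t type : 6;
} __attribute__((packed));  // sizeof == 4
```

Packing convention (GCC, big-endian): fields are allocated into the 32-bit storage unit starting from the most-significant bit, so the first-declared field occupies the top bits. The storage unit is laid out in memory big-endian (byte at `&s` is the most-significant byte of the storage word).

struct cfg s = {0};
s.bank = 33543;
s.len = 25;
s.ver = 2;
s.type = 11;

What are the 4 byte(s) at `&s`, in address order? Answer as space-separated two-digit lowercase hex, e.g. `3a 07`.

83 07 64 8b

bank (16b) val=33543 bits=0x8307 at bit 16: 0x83070000
len (6b) val=25 bits=0x19 at bit 10: 0x83076400
ver (4b) val=2 bits=0x2 at bit 6: 0x83076480
type (6b) val=11 bits=0xb at bit 0: 0x8307648b
word = 0x8307648b → big-endian bytes:
  [0]=0x83  [1]=0x07  [2]=0x64  [3]=0x8b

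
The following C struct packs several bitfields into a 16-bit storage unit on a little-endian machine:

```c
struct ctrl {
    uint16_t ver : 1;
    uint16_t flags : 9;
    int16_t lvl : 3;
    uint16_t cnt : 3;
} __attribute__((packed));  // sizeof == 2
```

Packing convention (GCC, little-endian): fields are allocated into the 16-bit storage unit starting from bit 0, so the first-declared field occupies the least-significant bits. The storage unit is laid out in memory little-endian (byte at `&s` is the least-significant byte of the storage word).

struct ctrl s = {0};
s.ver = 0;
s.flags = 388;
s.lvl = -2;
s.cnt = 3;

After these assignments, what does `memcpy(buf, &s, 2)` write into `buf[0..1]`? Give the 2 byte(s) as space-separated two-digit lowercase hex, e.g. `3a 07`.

08 7b

ver:1 = 0 → 0x0 << 0 → word 0x0000
flags:9 = 388 → 0x184 << 1 → word 0x0308
lvl:3 = -2 → 0x6 << 10 → word 0x1b08
cnt:3 = 3 → 0x3 << 13 → word 0x7b08
word = 0x7b08 → little-endian bytes:
  [0]=0x08  [1]=0x7b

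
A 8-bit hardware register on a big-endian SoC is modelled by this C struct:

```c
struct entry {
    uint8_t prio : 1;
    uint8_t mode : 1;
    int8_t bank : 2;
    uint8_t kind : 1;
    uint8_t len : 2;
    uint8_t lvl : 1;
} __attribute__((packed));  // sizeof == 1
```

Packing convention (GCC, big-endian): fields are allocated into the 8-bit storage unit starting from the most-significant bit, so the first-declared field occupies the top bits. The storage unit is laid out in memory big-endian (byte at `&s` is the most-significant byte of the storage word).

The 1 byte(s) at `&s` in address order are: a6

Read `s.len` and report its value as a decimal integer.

3

[0]=0xa6 (big-endian) → word 0xa6
prio [7+:1] = (word>>7) & 0x1 = 1
mode [6+:1] = (word>>6) & 0x1 = 0
bank [4+:2] = (word>>4) & 0x3 = 2
kind [3+:1] = (word>>3) & 0x1 = 0
len [1+:2] = (word>>1) & 0x3 = 3  ←
lvl [0+:1] = (word>>0) & 0x1 = 0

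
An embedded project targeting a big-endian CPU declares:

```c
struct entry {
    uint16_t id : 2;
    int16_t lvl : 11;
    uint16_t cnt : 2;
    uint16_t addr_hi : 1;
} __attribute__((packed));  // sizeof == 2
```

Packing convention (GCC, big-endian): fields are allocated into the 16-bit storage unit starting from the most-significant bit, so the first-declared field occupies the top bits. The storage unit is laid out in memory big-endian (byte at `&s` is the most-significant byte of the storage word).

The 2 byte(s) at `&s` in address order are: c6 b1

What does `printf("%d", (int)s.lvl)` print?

214

[0]=0xc6 [1]=0xb1 (big-endian) → word 0xc6b1
id:2 @ bit 14 → (0xc6b1>>14)&0x3 = 0x3
lvl:11 @ bit 3 → (0xc6b1>>3)&0x7ff = 0xd6  ←
cnt:2 @ bit 1 → (0xc6b1>>1)&0x3 = 0x0
addr_hi:1 @ bit 0 → (0xc6b1>>0)&0x1 = 0x1
lvl signed 11b, MSB=0: value = 214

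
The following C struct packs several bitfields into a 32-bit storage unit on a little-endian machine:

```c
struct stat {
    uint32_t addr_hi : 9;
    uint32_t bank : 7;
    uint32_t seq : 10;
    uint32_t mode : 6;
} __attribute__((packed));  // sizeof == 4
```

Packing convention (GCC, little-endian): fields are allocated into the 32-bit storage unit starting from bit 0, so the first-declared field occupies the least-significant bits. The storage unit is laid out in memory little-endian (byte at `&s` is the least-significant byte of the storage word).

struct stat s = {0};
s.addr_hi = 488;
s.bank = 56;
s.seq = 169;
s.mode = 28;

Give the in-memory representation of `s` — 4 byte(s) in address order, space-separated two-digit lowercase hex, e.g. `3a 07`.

e8 71 a9 70

addr_hi (9b) val=488 bits=0x1e8 at bit 0: 0x000001e8
bank (7b) val=56 bits=0x38 at bit 9: 0x000071e8
seq (10b) val=169 bits=0xa9 at bit 16: 0x00a971e8
mode (6b) val=28 bits=0x1c at bit 26: 0x70a971e8
word = 0x70a971e8 → little-endian bytes:
  [0]=0xe8  [1]=0x71  [2]=0xa9  [3]=0x70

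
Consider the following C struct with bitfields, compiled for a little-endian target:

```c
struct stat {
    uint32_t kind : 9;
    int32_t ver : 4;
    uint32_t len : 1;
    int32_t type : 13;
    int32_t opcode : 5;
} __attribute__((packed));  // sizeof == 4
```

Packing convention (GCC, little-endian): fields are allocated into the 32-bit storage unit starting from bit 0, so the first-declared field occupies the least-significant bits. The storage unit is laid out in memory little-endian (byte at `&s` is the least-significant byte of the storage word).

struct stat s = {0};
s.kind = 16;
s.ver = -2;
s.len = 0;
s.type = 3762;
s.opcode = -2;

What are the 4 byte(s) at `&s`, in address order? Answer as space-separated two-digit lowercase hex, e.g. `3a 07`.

kind:9 = 16 → 0x10 << 0 → word 0x00000010
ver:4 = -2 → 0xe << 9 → word 0x00001c10
len:1 = 0 → 0x0 << 13 → word 0x00001c10
type:13 = 3762 → 0xeb2 << 14 → word 0x03ac9c10
opcode:5 = -2 → 0x1e << 27 → word 0xf3ac9c10
word = 0xf3ac9c10 → little-endian bytes:
  [0]=0x10  [1]=0x9c  [2]=0xac  [3]=0xf3

10 9c ac f3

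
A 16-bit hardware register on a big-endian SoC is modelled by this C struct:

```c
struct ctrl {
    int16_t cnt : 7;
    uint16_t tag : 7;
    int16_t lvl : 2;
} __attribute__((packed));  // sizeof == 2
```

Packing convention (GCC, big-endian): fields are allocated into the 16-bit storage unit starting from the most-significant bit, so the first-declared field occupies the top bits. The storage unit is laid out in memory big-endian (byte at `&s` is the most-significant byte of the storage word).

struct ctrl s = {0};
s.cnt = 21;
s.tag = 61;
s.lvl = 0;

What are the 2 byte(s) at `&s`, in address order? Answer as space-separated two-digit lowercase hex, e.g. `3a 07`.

cnt:7 = 21 → 0x15 << 9 → word 0x2a00
tag:7 = 61 → 0x3d << 2 → word 0x2af4
lvl:2 = 0 → 0x0 << 0 → word 0x2af4
word = 0x2af4 → big-endian bytes:
  [0]=0x2a  [1]=0xf4

2a f4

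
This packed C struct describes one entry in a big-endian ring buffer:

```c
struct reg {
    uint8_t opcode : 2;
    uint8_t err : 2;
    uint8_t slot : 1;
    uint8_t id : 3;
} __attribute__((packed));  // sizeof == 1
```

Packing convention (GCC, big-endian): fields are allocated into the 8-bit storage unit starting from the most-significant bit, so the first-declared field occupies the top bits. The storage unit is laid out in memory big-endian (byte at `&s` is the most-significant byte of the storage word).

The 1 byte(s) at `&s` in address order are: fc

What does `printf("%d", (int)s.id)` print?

[0]=0xfc (big-endian) → word 0xfc
opcode:2 @ bit 6 → (0xfc>>6)&0x3 = 0x3
err:2 @ bit 4 → (0xfc>>4)&0x3 = 0x3
slot:1 @ bit 3 → (0xfc>>3)&0x1 = 0x1
id:3 @ bit 0 → (0xfc>>0)&0x7 = 0x4  ←

4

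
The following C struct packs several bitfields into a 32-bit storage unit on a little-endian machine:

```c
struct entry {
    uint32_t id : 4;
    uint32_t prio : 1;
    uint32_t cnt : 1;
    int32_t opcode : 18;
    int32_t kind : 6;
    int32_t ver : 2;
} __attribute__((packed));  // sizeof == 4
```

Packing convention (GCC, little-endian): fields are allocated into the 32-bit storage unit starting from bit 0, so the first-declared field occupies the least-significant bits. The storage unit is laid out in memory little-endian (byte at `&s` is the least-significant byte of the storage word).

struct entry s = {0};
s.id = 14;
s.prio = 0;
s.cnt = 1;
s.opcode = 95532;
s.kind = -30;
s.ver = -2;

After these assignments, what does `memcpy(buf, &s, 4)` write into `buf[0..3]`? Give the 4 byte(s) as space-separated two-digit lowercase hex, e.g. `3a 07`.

2e 4b 5d a2

[0+:4] id=14 & 0xf = 0xe; word=0x0000000e
[4+:1] prio=0 & 0x1 = 0x0; word=0x0000000e
[5+:1] cnt=1 & 0x1 = 0x1; word=0x0000002e
[6+:18] opcode=95532 & 0x3ffff = 0x1752c; word=0x005d4b2e
[24+:6] kind=-30 & 0x3f = 0x22; word=0x225d4b2e
[30+:2] ver=-2 & 0x3 = 0x2; word=0xa25d4b2e
word = 0xa25d4b2e → little-endian bytes:
  [0]=0x2e  [1]=0x4b  [2]=0x5d  [3]=0xa2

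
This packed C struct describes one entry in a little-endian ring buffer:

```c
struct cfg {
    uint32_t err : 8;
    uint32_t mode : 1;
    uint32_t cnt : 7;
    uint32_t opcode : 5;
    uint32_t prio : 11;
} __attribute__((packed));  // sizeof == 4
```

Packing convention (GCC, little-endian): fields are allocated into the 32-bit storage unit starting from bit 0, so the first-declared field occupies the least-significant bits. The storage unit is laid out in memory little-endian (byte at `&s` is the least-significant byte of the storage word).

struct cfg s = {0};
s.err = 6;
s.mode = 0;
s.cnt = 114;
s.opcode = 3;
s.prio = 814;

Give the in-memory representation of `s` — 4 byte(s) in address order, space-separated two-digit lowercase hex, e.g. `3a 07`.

err (8b) val=6 bits=0x6 at bit 0: 0x00000006
mode (1b) val=0 bits=0x0 at bit 8: 0x00000006
cnt (7b) val=114 bits=0x72 at bit 9: 0x0000e406
opcode (5b) val=3 bits=0x3 at bit 16: 0x0003e406
prio (11b) val=814 bits=0x32e at bit 21: 0x65c3e406
word = 0x65c3e406 → little-endian bytes:
  [0]=0x06  [1]=0xe4  [2]=0xc3  [3]=0x65

06 e4 c3 65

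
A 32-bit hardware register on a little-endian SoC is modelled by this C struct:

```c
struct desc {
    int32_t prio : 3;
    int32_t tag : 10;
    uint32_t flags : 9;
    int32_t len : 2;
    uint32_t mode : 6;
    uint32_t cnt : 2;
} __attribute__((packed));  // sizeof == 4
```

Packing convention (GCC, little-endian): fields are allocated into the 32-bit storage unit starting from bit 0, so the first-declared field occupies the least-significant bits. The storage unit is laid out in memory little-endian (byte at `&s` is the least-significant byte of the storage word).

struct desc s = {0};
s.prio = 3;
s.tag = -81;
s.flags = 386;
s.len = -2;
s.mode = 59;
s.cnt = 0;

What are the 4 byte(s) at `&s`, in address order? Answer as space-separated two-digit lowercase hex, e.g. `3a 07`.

7b 5d b0 3b

[0+:3] prio=3 & 0x7 = 0x3; word=0x00000003
[3+:10] tag=-81 & 0x3ff = 0x3af; word=0x00001d7b
[13+:9] flags=386 & 0x1ff = 0x182; word=0x00305d7b
[22+:2] len=-2 & 0x3 = 0x2; word=0x00b05d7b
[24+:6] mode=59 & 0x3f = 0x3b; word=0x3bb05d7b
[30+:2] cnt=0 & 0x3 = 0x0; word=0x3bb05d7b
word = 0x3bb05d7b → little-endian bytes:
  [0]=0x7b  [1]=0x5d  [2]=0xb0  [3]=0x3b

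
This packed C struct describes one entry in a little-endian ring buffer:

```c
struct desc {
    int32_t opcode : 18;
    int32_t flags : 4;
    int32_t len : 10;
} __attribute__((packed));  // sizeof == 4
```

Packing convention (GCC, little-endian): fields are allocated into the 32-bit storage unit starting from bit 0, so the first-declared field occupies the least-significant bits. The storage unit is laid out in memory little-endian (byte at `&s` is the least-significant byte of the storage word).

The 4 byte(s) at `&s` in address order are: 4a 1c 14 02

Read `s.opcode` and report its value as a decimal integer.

7242

[0]=0x4a [1]=0x1c [2]=0x14 [3]=0x02 (little-endian) → word 0x02141c4a
opcode [0+:18] = (word>>0) & 0x3ffff = 7242  ←
flags [18+:4] = (word>>18) & 0xf = 5
len [22+:10] = (word>>22) & 0x3ff = 8
opcode signed 18b, MSB=0: value = 7242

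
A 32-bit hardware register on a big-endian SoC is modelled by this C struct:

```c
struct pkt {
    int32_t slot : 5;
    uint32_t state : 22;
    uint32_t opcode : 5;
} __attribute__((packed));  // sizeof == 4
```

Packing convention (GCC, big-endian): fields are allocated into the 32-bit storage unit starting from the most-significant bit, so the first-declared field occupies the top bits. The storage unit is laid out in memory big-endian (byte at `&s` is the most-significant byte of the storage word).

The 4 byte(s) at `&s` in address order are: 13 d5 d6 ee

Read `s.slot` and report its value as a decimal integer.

2

[0]=0x13 [1]=0xd5 [2]=0xd6 [3]=0xee (big-endian) → word 0x13d5d6ee
slot:5 @ bit 27 → (0x13d5d6ee>>27)&0x1f = 0x2  ←
state:22 @ bit 5 → (0x13d5d6ee>>5)&0x3fffff = 0x1eaeb7
opcode:5 @ bit 0 → (0x13d5d6ee>>0)&0x1f = 0xe
slot signed 5b, MSB=0: value = 2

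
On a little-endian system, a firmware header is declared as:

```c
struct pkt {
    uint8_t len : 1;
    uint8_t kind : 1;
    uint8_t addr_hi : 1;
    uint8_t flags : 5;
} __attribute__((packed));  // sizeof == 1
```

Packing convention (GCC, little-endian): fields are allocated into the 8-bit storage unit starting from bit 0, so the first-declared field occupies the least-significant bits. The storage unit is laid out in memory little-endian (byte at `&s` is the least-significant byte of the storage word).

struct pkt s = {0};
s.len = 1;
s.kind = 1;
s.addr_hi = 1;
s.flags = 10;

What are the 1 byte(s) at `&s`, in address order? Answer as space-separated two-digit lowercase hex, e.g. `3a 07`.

[0+:1] len=1 & 0x1 = 0x1; word=0x01
[1+:1] kind=1 & 0x1 = 0x1; word=0x03
[2+:1] addr_hi=1 & 0x1 = 0x1; word=0x07
[3+:5] flags=10 & 0x1f = 0xa; word=0x57
word = 0x57 → little-endian bytes:
  [0]=0x57

57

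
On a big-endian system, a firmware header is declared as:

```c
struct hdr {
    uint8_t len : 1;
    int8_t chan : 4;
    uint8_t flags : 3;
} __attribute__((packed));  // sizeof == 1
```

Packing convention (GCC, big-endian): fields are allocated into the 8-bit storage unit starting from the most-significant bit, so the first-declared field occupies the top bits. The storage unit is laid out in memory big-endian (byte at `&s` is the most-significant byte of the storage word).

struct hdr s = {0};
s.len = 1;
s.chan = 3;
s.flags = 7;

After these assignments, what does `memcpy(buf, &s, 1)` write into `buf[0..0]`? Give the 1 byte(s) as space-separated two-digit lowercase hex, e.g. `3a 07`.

len (1b) val=1 bits=0x1 at bit 7: 0x80
chan (4b) val=3 bits=0x3 at bit 3: 0x98
flags (3b) val=7 bits=0x7 at bit 0: 0x9f
word = 0x9f → big-endian bytes:
  [0]=0x9f

9f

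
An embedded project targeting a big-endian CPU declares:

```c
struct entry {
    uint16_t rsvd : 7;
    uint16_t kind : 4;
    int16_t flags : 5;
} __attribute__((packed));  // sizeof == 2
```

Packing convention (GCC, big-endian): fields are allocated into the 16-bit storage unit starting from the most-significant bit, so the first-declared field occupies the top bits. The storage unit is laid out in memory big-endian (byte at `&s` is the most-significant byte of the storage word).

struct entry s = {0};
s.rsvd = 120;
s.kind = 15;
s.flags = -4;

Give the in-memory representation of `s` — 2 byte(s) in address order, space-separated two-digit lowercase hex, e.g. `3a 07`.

f1 fc

[9+:7] rsvd=120 & 0x7f = 0x78; word=0xf000
[5+:4] kind=15 & 0xf = 0xf; word=0xf1e0
[0+:5] flags=-4 & 0x1f = 0x1c; word=0xf1fc
word = 0xf1fc → big-endian bytes:
  [0]=0xf1  [1]=0xfc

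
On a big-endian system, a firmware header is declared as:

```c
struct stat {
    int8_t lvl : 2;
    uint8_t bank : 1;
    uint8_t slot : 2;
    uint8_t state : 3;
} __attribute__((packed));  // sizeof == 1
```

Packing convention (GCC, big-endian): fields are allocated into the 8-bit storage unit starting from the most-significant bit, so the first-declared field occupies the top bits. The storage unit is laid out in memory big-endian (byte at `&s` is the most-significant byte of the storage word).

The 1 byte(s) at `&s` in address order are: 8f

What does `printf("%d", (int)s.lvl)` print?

[0]=0x8f (big-endian) → word 0x8f
lvl:2 @ bit 6 → (0x8f>>6)&0x3 = 0x2  ←
bank:1 @ bit 5 → (0x8f>>5)&0x1 = 0x0
slot:2 @ bit 3 → (0x8f>>3)&0x3 = 0x1
state:3 @ bit 0 → (0x8f>>0)&0x7 = 0x7
lvl signed 2b, MSB=1: 2 - 4 = -2

-2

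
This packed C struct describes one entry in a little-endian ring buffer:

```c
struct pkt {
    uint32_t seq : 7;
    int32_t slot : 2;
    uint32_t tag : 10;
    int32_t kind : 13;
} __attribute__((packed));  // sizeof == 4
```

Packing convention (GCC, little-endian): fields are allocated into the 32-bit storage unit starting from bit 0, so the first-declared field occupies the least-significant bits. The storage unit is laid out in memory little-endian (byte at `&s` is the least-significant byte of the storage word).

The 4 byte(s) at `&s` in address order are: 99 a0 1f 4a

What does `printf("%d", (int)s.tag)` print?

976

[0]=0x99 [1]=0xa0 [2]=0x1f [3]=0x4a (little-endian) → word 0x4a1fa099
seq [0+:7] = (word>>0) & 0x7f = 25
slot [7+:2] = (word>>7) & 0x3 = 1
tag [9+:10] = (word>>9) & 0x3ff = 976  ←
kind [19+:13] = (word>>19) & 0x1fff = 2371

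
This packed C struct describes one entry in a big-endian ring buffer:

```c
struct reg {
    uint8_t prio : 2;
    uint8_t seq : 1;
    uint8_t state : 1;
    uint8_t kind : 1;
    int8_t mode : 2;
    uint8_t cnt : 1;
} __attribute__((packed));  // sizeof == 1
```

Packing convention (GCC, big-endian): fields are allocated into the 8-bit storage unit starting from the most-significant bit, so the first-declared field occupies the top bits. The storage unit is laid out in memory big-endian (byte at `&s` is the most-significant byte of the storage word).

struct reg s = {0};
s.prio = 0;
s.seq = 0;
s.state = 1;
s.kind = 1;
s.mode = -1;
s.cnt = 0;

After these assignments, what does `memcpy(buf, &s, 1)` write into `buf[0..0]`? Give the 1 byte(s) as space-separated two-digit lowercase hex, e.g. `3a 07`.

1e

prio (2b) val=0 bits=0x0 at bit 6: 0x00
seq (1b) val=0 bits=0x0 at bit 5: 0x00
state (1b) val=1 bits=0x1 at bit 4: 0x10
kind (1b) val=1 bits=0x1 at bit 3: 0x18
mode (2b) val=-1 bits=0x3 at bit 1: 0x1e
cnt (1b) val=0 bits=0x0 at bit 0: 0x1e
word = 0x1e → big-endian bytes:
  [0]=0x1e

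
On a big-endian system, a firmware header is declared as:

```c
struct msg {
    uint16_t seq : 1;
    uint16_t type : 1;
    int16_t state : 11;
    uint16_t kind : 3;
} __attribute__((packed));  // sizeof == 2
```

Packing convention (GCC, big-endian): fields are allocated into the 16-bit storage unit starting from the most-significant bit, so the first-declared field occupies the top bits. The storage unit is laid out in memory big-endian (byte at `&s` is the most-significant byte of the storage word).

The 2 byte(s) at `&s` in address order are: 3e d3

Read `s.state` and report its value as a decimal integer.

-38

[0]=0x3e [1]=0xd3 (big-endian) → word 0x3ed3
seq:1 @ bit 15 → (0x3ed3>>15)&0x1 = 0x0
type:1 @ bit 14 → (0x3ed3>>14)&0x1 = 0x0
state:11 @ bit 3 → (0x3ed3>>3)&0x7ff = 0x7da  ←
kind:3 @ bit 0 → (0x3ed3>>0)&0x7 = 0x3
state signed 11b, MSB=1: 2010 - 2048 = -38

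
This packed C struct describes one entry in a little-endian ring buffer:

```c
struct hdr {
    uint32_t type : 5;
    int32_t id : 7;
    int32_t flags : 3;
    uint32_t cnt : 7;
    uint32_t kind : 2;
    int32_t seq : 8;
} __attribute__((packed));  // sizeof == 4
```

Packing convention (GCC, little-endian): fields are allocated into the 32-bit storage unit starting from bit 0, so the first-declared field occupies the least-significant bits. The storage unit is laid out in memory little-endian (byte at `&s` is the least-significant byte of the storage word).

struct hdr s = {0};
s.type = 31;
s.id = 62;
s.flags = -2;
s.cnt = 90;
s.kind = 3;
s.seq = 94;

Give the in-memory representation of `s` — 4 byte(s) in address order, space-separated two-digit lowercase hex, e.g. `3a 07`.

type (5b) val=31 bits=0x1f at bit 0: 0x0000001f
id (7b) val=62 bits=0x3e at bit 5: 0x000007df
flags (3b) val=-2 bits=0x6 at bit 12: 0x000067df
cnt (7b) val=90 bits=0x5a at bit 15: 0x002d67df
kind (2b) val=3 bits=0x3 at bit 22: 0x00ed67df
seq (8b) val=94 bits=0x5e at bit 24: 0x5eed67df
word = 0x5eed67df → little-endian bytes:
  [0]=0xdf  [1]=0x67  [2]=0xed  [3]=0x5e

df 67 ed 5e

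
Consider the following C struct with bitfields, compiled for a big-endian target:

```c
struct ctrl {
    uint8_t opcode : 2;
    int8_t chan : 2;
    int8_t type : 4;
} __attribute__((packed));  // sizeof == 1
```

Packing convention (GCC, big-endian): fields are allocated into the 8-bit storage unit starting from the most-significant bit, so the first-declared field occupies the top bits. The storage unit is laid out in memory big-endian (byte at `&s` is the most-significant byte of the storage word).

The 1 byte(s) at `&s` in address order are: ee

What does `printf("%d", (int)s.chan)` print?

-2

[0]=0xee (big-endian) → word 0xee
opcode:2 @ bit 6 → (0xee>>6)&0x3 = 0x3
chan:2 @ bit 4 → (0xee>>4)&0x3 = 0x2  ←
type:4 @ bit 0 → (0xee>>0)&0xf = 0xe
chan signed 2b, MSB=1: 2 - 4 = -2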